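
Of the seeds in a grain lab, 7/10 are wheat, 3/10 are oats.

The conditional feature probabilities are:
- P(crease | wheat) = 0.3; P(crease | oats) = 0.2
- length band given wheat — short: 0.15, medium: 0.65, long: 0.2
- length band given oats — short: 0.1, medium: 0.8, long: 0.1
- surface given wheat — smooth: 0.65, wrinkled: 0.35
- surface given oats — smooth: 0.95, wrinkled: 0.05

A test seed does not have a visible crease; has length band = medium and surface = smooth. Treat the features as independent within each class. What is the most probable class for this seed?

wheat

wheat: 0.7 × (1−0.3) × 0.65 × 0.65 = 0.207025
oats: 0.3 × (1−0.2) × 0.8 × 0.95 = 0.1824
Highest score → wheat.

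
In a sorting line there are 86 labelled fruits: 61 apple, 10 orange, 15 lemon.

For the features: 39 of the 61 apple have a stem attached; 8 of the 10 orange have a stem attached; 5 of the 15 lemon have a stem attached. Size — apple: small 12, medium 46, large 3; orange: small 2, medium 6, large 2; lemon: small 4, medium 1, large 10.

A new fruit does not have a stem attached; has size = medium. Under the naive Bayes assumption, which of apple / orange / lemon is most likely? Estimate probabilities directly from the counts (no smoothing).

apple

apple: (61/86) × (22/61) × (46/61) ≈ 0.192909
orange: (10/86) × (2/10) × (6/10) ≈ 0.0139535
lemon: (15/86) × (10/15) × (1/15) ≈ 0.00775194
Highest score → apple.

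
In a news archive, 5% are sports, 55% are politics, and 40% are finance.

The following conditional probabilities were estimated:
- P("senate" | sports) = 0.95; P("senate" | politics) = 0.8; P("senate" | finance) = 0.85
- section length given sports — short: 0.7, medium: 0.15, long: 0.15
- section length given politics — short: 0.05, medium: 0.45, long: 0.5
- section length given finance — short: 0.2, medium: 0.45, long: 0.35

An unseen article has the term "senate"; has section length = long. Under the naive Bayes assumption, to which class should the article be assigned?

politics

sports: 0.05 × 0.95 × 0.15 = 0.007125
politics: 0.55 × 0.8 × 0.5 = 0.22
finance: 0.4 × 0.85 × 0.35 = 0.119
Highest score → politics.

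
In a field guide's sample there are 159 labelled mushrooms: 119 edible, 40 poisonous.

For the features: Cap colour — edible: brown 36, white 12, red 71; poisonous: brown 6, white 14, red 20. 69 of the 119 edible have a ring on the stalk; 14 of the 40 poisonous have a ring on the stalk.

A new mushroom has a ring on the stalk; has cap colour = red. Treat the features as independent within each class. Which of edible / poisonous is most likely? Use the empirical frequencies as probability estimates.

edible: (119/159) × (71/119) × (69/119) ≈ 0.258919
poisonous: (40/159) × (20/40) × (14/40) ≈ 0.0440252
Highest score → edible.

edible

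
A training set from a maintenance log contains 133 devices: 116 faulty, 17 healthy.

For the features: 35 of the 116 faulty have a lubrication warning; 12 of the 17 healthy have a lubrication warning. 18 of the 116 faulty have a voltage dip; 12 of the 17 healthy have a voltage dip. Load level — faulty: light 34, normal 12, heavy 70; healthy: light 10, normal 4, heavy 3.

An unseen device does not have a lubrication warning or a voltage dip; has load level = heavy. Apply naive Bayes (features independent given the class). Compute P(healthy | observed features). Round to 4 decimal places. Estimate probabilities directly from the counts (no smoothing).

faulty: (116/133) × (81/116) × (98/116) × (70/116) ≈ 0.310486
healthy: (17/133) × (5/17) × (5/17) × (3/17) ≈ 0.00195124
P(healthy | x) = 0.00195124 / 0.31243724 ≈ 0.0062

0.0062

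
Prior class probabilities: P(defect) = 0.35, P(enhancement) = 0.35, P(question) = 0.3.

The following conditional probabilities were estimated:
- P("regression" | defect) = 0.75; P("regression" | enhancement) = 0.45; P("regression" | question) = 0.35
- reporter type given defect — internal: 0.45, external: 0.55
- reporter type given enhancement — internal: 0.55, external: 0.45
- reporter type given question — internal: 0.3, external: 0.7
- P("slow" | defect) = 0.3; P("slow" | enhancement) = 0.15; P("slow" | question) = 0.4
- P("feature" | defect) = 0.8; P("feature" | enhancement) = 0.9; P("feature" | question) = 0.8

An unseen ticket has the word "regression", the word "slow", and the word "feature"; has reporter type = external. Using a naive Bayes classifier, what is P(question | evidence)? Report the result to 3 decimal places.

0.347

defect: 0.35 × 0.75 × 0.55 × 0.3 × 0.8 = 0.03465
enhancement: 0.35 × 0.45 × 0.45 × 0.15 × 0.9 = 0.009568125
question: 0.3 × 0.35 × 0.7 × 0.4 × 0.8 = 0.02352
P(question | x) = 0.02352 / 0.067738125 ≈ 0.347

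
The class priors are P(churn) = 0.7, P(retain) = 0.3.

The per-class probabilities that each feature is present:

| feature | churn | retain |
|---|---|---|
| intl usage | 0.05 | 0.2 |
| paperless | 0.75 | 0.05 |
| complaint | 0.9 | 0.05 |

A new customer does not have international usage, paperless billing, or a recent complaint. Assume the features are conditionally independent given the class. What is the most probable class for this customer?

churn: 0.7 × (1−0.05) × (1−0.75) × (1−0.9) = 0.016625
retain: 0.3 × (1−0.2) × (1−0.05) × (1−0.05) = 0.2166
Highest score → retain.

retain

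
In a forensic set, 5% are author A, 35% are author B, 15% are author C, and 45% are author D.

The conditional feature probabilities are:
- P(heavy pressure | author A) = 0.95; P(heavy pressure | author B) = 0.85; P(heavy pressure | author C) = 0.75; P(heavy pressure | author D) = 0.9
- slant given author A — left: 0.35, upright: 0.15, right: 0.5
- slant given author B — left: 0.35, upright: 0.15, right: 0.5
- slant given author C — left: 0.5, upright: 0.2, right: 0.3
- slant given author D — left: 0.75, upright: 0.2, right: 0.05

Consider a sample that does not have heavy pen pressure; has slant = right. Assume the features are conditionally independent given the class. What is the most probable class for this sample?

author B

author A: 0.05 × (1−0.95) × 0.5 = 0.00125
author B: 0.35 × (1−0.85) × 0.5 = 0.02625
author C: 0.15 × (1−0.75) × 0.3 = 0.01125
author D: 0.45 × (1−0.9) × 0.05 = 0.00225
Highest score → author B.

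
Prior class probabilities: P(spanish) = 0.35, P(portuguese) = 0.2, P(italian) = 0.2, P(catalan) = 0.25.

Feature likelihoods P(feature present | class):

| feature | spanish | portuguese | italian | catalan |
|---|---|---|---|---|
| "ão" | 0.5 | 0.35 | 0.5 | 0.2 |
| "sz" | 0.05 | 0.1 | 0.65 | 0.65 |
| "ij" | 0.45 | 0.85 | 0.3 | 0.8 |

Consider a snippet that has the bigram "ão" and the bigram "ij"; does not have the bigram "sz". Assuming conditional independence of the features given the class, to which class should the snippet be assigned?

spanish: 0.35 × 0.5 × (1−0.05) × 0.45 = 0.0748125
portuguese: 0.2 × 0.35 × (1−0.1) × 0.85 = 0.05355
italian: 0.2 × 0.5 × (1−0.65) × 0.3 = 0.0105
catalan: 0.25 × 0.2 × (1−0.65) × 0.8 = 0.014
Highest score → spanish.

spanish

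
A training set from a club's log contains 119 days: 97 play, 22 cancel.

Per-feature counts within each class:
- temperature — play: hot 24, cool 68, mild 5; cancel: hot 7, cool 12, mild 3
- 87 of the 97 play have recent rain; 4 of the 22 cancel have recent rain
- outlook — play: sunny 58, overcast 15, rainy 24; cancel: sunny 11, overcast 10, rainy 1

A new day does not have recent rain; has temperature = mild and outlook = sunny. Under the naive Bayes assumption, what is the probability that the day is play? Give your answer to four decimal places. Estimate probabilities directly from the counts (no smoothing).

0.2007

play: (97/119) × (5/97) × (10/97) × (58/97) ≈ 0.00259005
cancel: (22/119) × (3/22) × (18/22) × (11/22) ≈ 0.0103132
P(play | x) = 0.00259005 / 0.01290325 ≈ 0.2007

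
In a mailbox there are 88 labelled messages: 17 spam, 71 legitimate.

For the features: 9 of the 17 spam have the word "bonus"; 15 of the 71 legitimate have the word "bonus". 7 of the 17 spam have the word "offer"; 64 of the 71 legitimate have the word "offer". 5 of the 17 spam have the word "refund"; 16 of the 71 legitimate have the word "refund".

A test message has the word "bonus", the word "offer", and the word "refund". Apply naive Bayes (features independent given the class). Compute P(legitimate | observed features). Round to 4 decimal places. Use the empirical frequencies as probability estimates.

spam: (17/88) × (9/17) × (7/17) × (5/17) ≈ 0.012386
legitimate: (71/88) × (15/71) × (64/71) × (16/71) ≈ 0.0346252
P(legitimate | x) = 0.0346252 / 0.0470112 ≈ 0.7365

0.7365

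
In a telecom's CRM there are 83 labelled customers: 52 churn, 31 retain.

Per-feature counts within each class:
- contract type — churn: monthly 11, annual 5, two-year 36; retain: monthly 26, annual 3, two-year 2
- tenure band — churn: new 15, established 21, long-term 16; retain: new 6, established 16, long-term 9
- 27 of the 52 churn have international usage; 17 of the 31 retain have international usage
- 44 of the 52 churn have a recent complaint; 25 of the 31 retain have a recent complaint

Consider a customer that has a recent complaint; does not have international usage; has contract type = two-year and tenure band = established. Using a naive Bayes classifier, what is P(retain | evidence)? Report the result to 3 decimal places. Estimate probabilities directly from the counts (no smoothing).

churn: (52/83) × (36/52) × (21/52) × (25/52) × (44/52) ≈ 0.0712568
retain: (31/83) × (2/31) × (16/31) × (14/31) × (25/31) ≈ 0.00452955
P(retain | x) = 0.00452955 / 0.07578635 ≈ 0.060

0.060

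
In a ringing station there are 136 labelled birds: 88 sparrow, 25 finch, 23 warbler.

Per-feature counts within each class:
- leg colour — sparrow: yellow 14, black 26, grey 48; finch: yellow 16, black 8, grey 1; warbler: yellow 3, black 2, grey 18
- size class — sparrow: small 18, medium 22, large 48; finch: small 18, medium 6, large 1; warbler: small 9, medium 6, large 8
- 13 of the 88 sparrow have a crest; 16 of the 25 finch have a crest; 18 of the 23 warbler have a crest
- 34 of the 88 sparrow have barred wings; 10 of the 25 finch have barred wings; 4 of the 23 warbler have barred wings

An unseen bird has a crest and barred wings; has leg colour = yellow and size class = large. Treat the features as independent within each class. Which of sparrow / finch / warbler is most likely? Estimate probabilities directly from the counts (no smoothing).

sparrow

sparrow: (88/136) × (14/88) × (48/88) × (13/88) × (34/88) ≈ 0.00320483
finch: (25/136) × (16/25) × (1/25) × (16/25) × (10/25) ≈ 0.00120471
warbler: (23/136) × (3/23) × (8/23) × (18/23) × (4/23) ≈ 0.00104429
Highest score → sparrow.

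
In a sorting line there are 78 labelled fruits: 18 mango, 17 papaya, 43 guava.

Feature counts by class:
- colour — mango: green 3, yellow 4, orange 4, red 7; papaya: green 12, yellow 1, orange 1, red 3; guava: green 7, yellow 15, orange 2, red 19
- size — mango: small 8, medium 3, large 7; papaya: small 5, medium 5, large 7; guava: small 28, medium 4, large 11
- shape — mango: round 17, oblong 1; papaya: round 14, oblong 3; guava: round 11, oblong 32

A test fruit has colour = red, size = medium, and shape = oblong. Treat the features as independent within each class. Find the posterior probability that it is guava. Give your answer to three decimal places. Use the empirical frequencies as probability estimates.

mango: (18/78) × (7/18) × (3/18) × (1/18) ≈ 0.000830959
papaya: (17/78) × (3/17) × (5/17) × (3/17) ≈ 0.00199627
guava: (43/78) × (19/43) × (4/43) × (32/43) ≈ 0.0168629
P(guava | x) = 0.0168629 / 0.019690129 ≈ 0.856

0.856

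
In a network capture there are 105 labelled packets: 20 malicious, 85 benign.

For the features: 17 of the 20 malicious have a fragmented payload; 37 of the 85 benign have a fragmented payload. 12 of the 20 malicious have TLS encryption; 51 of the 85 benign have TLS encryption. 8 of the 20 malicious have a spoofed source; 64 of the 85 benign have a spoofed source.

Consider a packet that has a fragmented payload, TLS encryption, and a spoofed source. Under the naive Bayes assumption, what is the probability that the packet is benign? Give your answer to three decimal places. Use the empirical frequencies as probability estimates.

0.804

malicious: (20/105) × (17/20) × (12/20) × (8/20) ≈ 0.0388571
benign: (85/105) × (37/85) × (51/85) × (64/85) ≈ 0.159193
P(benign | x) = 0.159193 / 0.1980501 ≈ 0.804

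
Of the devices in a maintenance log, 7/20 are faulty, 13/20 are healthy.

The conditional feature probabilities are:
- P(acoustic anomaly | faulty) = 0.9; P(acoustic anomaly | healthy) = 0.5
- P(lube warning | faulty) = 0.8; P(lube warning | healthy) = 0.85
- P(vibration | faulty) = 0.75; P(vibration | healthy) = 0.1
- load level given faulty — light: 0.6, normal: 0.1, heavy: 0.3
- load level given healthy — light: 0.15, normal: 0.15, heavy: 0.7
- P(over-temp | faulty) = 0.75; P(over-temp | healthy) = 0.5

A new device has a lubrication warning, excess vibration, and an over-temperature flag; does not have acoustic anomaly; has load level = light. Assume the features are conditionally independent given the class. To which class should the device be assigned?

faulty: 0.35 × (1−0.9) × 0.8 × 0.75 × 0.6 × 0.75 = 0.00945
healthy: 0.65 × (1−0.5) × 0.85 × 0.1 × 0.15 × 0.5 = 0.002071875
Highest score → faulty.

faulty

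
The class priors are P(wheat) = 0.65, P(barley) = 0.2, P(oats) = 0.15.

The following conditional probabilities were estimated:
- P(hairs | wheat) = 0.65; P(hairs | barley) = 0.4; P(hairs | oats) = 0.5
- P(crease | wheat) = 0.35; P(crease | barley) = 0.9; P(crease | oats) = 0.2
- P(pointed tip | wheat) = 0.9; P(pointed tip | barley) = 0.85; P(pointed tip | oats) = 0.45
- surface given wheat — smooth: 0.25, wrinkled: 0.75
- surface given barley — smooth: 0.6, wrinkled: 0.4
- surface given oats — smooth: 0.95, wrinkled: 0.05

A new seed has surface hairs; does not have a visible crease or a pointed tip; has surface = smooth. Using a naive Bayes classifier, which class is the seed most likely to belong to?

oats

wheat: 0.65 × 0.65 × (1−0.35) × (1−0.9) × 0.25 = 0.006865625
barley: 0.2 × 0.4 × (1−0.9) × (1−0.85) × 0.6 = 0.00072
oats: 0.15 × 0.5 × (1−0.2) × (1−0.45) × 0.95 = 0.03135
Highest score → oats.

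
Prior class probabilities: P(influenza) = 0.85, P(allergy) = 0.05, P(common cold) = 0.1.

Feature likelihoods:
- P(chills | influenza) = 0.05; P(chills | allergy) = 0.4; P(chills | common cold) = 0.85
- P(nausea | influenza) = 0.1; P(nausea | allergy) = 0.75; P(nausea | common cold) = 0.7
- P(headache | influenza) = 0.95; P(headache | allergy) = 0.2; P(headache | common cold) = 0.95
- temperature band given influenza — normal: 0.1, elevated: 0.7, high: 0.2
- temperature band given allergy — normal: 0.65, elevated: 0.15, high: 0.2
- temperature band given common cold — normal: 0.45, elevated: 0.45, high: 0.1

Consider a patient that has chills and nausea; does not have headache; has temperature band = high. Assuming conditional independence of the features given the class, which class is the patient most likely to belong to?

allergy

influenza: 0.85 × 0.05 × 0.1 × (1−0.95) × 0.2 = 0.0000425
allergy: 0.05 × 0.4 × 0.75 × (1−0.2) × 0.2 = 0.0024
common cold: 0.1 × 0.85 × 0.7 × (1−0.95) × 0.1 = 0.0002975
Highest score → allergy.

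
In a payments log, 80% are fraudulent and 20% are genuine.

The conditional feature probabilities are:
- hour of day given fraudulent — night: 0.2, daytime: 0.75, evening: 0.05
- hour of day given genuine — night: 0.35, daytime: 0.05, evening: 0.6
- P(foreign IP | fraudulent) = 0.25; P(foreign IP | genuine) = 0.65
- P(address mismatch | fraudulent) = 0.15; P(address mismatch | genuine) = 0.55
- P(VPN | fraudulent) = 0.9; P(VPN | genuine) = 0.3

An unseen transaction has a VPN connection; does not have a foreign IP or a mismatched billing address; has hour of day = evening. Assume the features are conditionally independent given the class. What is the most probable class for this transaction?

fraudulent: 0.8 × 0.05 × (1−0.25) × (1−0.15) × 0.9 = 0.02295
genuine: 0.2 × 0.6 × (1−0.65) × (1−0.55) × 0.3 = 0.00567
Highest score → fraudulent.

fraudulent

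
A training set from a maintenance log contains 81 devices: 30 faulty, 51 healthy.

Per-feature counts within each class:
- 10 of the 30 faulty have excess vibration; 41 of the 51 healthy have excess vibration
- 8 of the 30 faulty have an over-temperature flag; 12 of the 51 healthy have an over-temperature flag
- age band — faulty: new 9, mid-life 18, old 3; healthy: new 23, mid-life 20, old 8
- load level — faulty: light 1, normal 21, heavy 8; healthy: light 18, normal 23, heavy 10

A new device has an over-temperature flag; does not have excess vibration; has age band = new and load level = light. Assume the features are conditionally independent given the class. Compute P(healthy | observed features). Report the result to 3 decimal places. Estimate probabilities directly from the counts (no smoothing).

0.875

faulty: (30/81) × (20/30) × (8/30) × (9/30) × (1/30) ≈ 0.000658436
healthy: (51/81) × (10/51) × (12/51) × (23/51) × (18/51) ≈ 0.00462366
P(healthy | x) = 0.00462366 / 0.005282096 ≈ 0.875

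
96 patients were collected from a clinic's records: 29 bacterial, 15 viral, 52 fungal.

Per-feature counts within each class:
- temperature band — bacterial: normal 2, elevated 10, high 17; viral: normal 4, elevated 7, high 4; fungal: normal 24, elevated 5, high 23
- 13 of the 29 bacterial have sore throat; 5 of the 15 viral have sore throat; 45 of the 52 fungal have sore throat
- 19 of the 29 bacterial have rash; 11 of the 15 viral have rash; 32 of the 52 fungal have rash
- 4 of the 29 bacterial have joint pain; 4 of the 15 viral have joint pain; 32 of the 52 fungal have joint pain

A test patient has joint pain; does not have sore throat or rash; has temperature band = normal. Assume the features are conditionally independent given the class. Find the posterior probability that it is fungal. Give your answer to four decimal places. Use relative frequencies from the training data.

bacterial: (29/96) × (2/29) × (16/29) × (10/29) × (4/29) ≈ 0.000546695
viral: (15/96) × (4/15) × (10/15) × (4/15) × (4/15) ≈ 0.00197531
fungal: (52/96) × (24/52) × (7/52) × (20/52) × (32/52) ≈ 0.00796541
P(fungal | x) = 0.00796541 / 0.010487415 ≈ 0.7595

0.7595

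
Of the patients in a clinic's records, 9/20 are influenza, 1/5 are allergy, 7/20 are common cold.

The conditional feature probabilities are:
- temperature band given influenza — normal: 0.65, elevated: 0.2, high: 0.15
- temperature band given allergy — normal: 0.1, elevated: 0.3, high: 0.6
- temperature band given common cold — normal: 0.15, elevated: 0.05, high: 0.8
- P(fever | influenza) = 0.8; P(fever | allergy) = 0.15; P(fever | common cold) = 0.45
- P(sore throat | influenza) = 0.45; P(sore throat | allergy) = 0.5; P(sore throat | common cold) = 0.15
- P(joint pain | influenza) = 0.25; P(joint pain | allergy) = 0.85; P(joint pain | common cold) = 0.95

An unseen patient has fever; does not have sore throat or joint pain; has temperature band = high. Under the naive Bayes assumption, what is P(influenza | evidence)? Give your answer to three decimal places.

0.769

influenza: 0.45 × 0.15 × 0.8 × (1−0.45) × (1−0.25) = 0.022275
allergy: 0.2 × 0.6 × 0.15 × (1−0.5) × (1−0.85) = 0.00135
common cold: 0.35 × 0.8 × 0.45 × (1−0.15) × (1−0.95) = 0.005355
P(influenza | x) = 0.022275 / 0.02898 ≈ 0.769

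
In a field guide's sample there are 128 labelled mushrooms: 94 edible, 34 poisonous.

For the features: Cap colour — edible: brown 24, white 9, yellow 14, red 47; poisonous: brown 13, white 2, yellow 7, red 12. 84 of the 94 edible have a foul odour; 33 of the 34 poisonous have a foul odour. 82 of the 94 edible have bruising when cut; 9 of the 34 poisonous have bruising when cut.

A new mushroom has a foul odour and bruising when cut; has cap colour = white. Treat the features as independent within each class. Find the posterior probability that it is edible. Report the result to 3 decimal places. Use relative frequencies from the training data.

0.932

edible: (94/128) × (9/94) × (84/94) × (82/94) ≈ 0.0548113
poisonous: (34/128) × (2/34) × (33/34) × (9/34) ≈ 0.00401438
P(edible | x) = 0.0548113 / 0.05882568 ≈ 0.932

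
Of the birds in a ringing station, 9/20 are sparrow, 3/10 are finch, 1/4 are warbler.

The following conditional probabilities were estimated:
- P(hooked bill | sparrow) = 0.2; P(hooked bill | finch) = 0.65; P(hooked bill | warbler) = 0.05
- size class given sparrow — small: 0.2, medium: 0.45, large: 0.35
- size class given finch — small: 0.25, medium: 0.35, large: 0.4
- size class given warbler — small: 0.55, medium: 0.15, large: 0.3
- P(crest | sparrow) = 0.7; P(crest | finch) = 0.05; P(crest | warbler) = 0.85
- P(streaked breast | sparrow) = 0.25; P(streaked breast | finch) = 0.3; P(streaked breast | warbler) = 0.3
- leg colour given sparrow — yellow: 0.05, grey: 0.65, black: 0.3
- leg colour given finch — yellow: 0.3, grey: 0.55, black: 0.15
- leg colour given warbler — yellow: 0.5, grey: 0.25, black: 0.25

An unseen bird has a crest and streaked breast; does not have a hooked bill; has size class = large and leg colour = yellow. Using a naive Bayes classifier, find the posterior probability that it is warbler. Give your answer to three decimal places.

0.876

sparrow: 0.45 × (1−0.2) × 0.35 × 0.7 × 0.25 × 0.05 = 0.0011025
finch: 0.3 × (1−0.65) × 0.4 × 0.05 × 0.3 × 0.3 = 0.000189
warbler: 0.25 × (1−0.05) × 0.3 × 0.85 × 0.3 × 0.5 = 0.009084375
P(warbler | x) = 0.009084375 / 0.010375875 ≈ 0.876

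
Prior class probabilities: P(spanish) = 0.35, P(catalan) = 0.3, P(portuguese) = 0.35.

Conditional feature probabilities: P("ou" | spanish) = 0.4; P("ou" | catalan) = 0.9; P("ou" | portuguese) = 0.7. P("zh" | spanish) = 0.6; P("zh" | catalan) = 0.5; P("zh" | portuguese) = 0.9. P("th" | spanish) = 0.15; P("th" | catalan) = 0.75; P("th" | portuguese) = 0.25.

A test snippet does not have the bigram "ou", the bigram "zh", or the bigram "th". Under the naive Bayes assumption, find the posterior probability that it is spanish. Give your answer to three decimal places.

spanish: 0.35 × (1−0.4) × (1−0.6) × (1−0.15) = 0.0714
catalan: 0.3 × (1−0.9) × (1−0.5) × (1−0.75) = 0.00375
portuguese: 0.35 × (1−0.7) × (1−0.9) × (1−0.25) = 0.007875
P(spanish | x) = 0.0714 / 0.083025 ≈ 0.860

0.860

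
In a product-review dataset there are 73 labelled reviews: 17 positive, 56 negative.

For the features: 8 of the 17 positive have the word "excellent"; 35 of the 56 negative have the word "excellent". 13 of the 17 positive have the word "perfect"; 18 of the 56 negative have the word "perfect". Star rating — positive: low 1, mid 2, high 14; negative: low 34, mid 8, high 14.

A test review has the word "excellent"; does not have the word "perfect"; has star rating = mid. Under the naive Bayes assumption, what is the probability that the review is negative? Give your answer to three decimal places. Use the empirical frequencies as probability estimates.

0.939

positive: (17/73) × (8/17) × (4/17) × (2/17) ≈ 0.00303361
negative: (56/73) × (35/56) × (38/56) × (8/56) ≈ 0.0464775
P(negative | x) = 0.0464775 / 0.04951111 ≈ 0.939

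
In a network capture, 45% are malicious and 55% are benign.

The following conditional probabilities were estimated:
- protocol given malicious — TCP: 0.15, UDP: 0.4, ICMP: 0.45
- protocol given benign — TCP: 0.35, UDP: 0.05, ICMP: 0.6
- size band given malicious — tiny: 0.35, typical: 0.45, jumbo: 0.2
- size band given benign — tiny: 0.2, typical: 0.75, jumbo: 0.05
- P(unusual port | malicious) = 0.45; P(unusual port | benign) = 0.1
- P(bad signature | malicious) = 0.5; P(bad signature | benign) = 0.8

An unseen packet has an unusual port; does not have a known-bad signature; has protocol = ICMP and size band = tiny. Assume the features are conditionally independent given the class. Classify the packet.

malicious

malicious: 0.45 × 0.45 × 0.35 × 0.45 × (1−0.5) = 0.015946875
benign: 0.55 × 0.6 × 0.2 × 0.1 × (1−0.8) = 0.00132
Highest score → malicious.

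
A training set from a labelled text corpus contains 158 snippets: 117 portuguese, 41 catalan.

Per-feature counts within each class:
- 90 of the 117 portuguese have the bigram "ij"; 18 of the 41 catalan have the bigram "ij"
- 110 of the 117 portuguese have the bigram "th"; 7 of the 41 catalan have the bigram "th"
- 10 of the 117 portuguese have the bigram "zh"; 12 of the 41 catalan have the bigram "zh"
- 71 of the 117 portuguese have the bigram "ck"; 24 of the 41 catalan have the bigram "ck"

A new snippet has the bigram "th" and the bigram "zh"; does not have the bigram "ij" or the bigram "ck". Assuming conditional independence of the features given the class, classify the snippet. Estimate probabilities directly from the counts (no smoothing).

portuguese: (117/158) × (27/117) × (110/117) × (10/117) × (46/117) ≈ 0.00539883
catalan: (41/158) × (23/41) × (7/41) × (12/41) × (17/41) ≈ 0.00301611
Highest score → portuguese.

portuguese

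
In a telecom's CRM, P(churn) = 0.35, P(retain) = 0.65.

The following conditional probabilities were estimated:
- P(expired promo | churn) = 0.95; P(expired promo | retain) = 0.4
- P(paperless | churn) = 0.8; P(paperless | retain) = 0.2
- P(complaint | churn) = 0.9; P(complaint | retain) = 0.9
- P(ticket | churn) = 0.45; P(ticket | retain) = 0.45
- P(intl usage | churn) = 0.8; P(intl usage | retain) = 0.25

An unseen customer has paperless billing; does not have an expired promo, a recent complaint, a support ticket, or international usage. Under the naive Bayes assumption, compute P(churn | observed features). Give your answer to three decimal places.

churn: 0.35 × (1−0.95) × 0.8 × (1−0.9) × (1−0.45) × (1−0.8) = 0.000154
retain: 0.65 × (1−0.4) × 0.2 × (1−0.9) × (1−0.45) × (1−0.25) = 0.0032175
P(churn | x) = 0.000154 / 0.0033715 ≈ 0.046

0.046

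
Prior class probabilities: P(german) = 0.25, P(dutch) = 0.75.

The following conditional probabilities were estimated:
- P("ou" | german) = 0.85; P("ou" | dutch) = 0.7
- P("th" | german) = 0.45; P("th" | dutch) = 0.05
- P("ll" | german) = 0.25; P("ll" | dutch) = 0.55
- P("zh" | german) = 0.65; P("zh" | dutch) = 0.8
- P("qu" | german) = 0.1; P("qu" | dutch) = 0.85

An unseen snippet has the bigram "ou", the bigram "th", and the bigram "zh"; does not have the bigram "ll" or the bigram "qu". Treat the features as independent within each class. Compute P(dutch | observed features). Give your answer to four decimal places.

german: 0.25 × 0.85 × 0.45 × (1−0.25) × 0.65 × (1−0.1) = 0.04195546875
dutch: 0.75 × 0.7 × 0.05 × (1−0.55) × 0.8 × (1−0.85) = 0.0014175
P(dutch | x) = 0.0014175 / 0.04337296875 ≈ 0.0327

0.0327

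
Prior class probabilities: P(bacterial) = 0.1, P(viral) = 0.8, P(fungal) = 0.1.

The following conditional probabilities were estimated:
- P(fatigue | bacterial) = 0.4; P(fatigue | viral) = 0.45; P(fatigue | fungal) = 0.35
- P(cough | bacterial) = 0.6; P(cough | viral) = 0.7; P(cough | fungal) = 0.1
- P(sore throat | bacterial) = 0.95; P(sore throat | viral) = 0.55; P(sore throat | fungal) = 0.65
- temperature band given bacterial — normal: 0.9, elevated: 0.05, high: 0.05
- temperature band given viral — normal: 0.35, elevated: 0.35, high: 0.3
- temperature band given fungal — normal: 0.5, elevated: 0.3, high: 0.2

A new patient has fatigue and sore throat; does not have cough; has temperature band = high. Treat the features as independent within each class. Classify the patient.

viral

bacterial: 0.1 × 0.4 × (1−0.6) × 0.95 × 0.05 = 0.00076
viral: 0.8 × 0.45 × (1−0.7) × 0.55 × 0.3 = 0.01782
fungal: 0.1 × 0.35 × (1−0.1) × 0.65 × 0.2 = 0.004095
Highest score → viral.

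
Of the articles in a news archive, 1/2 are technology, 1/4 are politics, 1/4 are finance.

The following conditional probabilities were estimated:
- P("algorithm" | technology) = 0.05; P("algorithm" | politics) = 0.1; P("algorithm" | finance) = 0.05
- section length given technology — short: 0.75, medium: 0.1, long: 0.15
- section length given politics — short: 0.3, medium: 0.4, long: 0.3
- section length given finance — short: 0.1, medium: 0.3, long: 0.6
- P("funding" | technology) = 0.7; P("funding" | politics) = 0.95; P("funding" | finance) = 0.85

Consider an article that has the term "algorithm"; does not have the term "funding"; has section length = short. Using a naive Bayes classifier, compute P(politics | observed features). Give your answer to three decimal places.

technology: 0.5 × 0.05 × 0.75 × (1−0.7) = 0.005625
politics: 0.25 × 0.1 × 0.3 × (1−0.95) = 0.000375
finance: 0.25 × 0.05 × 0.1 × (1−0.85) = 0.0001875
P(politics | x) = 0.000375 / 0.0061875 ≈ 0.061

0.061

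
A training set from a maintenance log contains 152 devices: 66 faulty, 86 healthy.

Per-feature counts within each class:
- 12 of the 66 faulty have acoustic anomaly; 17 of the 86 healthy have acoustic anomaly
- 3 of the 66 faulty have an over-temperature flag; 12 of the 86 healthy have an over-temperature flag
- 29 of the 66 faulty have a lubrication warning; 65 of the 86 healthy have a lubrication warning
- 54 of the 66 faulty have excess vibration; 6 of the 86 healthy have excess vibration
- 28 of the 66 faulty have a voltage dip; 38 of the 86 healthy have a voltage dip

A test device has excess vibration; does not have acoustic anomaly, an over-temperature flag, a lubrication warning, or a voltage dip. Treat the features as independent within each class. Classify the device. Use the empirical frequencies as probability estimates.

faulty: (66/152) × (54/66) × (63/66) × (37/66) × (54/66) × (38/66) ≈ 0.0895559
healthy: (86/152) × (69/86) × (74/86) × (21/86) × (6/86) × (48/86) ≈ 0.00371411
Highest score → faulty.

faulty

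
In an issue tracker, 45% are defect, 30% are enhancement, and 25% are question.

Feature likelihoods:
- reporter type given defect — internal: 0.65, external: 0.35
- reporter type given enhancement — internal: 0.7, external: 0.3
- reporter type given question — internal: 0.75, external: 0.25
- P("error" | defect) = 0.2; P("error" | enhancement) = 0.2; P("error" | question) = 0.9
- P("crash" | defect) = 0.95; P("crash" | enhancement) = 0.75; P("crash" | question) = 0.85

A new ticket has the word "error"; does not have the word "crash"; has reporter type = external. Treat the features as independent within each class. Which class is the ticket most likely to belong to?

defect: 0.45 × 0.35 × 0.2 × (1−0.95) = 0.001575
enhancement: 0.3 × 0.3 × 0.2 × (1−0.75) = 0.0045
question: 0.25 × 0.25 × 0.9 × (1−0.85) = 0.0084375
Highest score → question.

question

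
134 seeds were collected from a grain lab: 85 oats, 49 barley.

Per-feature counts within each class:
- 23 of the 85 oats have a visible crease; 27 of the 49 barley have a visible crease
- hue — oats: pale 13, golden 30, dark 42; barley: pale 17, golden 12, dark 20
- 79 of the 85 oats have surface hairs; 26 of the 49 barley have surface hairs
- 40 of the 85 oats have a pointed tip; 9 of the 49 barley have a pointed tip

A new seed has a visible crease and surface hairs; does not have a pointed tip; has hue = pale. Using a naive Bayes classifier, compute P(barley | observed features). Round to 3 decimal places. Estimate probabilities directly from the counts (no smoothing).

0.701

oats: (85/134) × (23/85) × (13/85) × (79/85) × (45/85) ≈ 0.0129166
barley: (49/134) × (27/49) × (17/49) × (26/49) × (40/49) ≈ 0.0302798
P(barley | x) = 0.0302798 / 0.0431964 ≈ 0.701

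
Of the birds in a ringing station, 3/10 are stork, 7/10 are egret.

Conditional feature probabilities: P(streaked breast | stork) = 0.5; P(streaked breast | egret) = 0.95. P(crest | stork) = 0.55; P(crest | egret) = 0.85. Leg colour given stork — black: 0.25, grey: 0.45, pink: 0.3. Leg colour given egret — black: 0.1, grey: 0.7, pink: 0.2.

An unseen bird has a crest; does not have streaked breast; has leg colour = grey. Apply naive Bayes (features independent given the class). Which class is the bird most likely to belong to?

stork

stork: 0.3 × (1−0.5) × 0.55 × 0.45 = 0.037125
egret: 0.7 × (1−0.95) × 0.85 × 0.7 = 0.020825
Highest score → stork.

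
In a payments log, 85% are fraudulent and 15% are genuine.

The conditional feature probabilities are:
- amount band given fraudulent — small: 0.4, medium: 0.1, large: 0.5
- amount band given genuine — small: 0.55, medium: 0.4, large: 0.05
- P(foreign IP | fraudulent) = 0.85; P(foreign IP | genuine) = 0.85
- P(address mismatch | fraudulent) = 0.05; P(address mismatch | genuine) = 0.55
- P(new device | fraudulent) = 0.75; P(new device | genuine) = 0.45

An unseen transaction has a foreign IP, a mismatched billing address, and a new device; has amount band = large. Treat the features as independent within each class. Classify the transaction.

fraudulent

fraudulent: 0.85 × 0.5 × 0.85 × 0.05 × 0.75 = 0.013546875
genuine: 0.15 × 0.05 × 0.85 × 0.55 × 0.45 = 0.0015778125
Highest score → fraudulent.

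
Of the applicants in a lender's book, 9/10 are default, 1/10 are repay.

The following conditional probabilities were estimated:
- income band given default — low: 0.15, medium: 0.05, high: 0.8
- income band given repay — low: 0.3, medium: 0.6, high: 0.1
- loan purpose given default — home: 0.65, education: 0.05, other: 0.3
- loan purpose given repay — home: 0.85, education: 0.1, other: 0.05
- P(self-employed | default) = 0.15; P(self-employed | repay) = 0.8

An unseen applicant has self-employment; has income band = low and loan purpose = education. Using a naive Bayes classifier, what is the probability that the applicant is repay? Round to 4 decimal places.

0.7033

default: 0.9 × 0.15 × 0.05 × 0.15 = 0.0010125
repay: 0.1 × 0.3 × 0.1 × 0.8 = 0.0024
P(repay | x) = 0.0024 / 0.0034125 ≈ 0.7033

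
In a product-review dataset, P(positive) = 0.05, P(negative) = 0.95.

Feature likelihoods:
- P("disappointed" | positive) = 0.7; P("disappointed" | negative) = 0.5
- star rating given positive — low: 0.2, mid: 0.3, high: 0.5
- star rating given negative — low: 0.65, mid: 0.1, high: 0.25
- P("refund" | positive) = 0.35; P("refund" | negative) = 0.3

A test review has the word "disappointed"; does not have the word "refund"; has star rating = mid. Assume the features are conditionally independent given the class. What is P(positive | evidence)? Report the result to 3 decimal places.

0.170

positive: 0.05 × 0.7 × 0.3 × (1−0.35) = 0.006825
negative: 0.95 × 0.5 × 0.1 × (1−0.3) = 0.03325
P(positive | x) = 0.006825 / 0.040075 ≈ 0.170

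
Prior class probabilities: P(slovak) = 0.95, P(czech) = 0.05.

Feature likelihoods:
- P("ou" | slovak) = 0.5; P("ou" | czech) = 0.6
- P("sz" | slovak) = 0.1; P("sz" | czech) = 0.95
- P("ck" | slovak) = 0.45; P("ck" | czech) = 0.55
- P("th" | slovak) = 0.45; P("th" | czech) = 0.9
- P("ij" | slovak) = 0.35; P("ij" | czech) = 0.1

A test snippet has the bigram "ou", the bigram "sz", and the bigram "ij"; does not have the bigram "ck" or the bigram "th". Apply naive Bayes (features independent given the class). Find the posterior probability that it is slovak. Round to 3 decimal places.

slovak: 0.95 × 0.5 × 0.1 × (1−0.45) × (1−0.45) × 0.35 = 0.0050290625
czech: 0.05 × 0.6 × 0.95 × (1−0.55) × (1−0.9) × 0.1 = 0.00012825
P(slovak | x) = 0.0050290625 / 0.0051573125 ≈ 0.975

0.975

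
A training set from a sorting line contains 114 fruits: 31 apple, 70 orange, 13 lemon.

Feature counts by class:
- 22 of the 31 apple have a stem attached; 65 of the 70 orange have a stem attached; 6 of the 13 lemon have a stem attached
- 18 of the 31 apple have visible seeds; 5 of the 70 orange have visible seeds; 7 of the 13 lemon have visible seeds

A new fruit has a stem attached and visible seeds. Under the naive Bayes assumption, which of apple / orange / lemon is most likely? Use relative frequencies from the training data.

apple: (31/114) × (22/31) × (18/31) ≈ 0.112054
orange: (70/114) × (65/70) × (5/70) ≈ 0.0407268
lemon: (13/114) × (6/13) × (7/13) ≈ 0.0283401
Highest score → apple.

apple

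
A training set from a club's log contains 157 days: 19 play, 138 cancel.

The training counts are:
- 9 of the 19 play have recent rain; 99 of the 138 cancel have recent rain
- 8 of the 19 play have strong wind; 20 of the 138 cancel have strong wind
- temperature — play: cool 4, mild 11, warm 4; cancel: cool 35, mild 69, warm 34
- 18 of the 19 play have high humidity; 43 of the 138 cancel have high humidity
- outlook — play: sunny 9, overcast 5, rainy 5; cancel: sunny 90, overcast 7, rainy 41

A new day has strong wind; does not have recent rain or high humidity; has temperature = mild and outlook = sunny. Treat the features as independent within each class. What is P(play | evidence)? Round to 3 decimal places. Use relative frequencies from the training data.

0.046

play: (19/157) × (10/19) × (8/19) × (11/19) × (1/19) × (9/19) ≈ 0.000387089
cancel: (138/157) × (39/138) × (20/138) × (69/138) × (95/138) × (90/138) ≈ 0.00808153
P(play | x) = 0.000387089 / 0.008468619 ≈ 0.046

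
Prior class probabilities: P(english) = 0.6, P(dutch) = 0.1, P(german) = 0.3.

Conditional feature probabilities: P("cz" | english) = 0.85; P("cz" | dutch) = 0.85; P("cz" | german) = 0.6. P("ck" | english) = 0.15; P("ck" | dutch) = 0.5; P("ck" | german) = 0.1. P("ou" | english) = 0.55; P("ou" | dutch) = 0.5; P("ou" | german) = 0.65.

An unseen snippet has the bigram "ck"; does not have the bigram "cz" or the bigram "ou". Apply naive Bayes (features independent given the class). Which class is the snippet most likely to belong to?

english: 0.6 × (1−0.85) × 0.15 × (1−0.55) = 0.006075
dutch: 0.1 × (1−0.85) × 0.5 × (1−0.5) = 0.00375
german: 0.3 × (1−0.6) × 0.1 × (1−0.65) = 0.0042
Highest score → english.

english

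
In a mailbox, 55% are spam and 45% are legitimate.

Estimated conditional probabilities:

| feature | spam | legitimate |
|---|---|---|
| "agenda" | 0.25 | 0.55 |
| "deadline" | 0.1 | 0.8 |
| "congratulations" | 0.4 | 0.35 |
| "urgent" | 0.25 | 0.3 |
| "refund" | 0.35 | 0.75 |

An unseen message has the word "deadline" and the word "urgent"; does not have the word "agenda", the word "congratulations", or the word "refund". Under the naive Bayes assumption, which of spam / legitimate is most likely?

legitimate

spam: 0.55 × (1−0.25) × 0.1 × (1−0.4) × 0.25 × (1−0.35) = 0.004021875
legitimate: 0.45 × (1−0.55) × 0.8 × (1−0.35) × 0.3 × (1−0.75) = 0.0078975
Highest score → legitimate.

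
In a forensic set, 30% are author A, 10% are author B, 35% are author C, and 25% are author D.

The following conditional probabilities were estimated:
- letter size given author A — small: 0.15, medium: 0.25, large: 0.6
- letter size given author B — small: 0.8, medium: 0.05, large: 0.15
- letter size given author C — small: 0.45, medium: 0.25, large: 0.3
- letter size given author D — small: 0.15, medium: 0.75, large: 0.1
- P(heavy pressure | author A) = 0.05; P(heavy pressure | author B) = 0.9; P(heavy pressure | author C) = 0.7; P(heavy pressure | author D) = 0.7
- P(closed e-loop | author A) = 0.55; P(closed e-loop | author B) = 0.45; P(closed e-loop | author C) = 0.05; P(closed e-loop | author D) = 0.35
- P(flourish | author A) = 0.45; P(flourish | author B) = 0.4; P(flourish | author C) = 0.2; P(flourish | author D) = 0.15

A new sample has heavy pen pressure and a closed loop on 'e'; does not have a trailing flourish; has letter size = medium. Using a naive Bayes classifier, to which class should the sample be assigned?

author D

author A: 0.3 × 0.25 × 0.05 × 0.55 × (1−0.45) = 0.001134375
author B: 0.1 × 0.05 × 0.9 × 0.45 × (1−0.4) = 0.001215
author C: 0.35 × 0.25 × 0.7 × 0.05 × (1−0.2) = 0.00245
author D: 0.25 × 0.75 × 0.7 × 0.35 × (1−0.15) = 0.039046875
Highest score → author D.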